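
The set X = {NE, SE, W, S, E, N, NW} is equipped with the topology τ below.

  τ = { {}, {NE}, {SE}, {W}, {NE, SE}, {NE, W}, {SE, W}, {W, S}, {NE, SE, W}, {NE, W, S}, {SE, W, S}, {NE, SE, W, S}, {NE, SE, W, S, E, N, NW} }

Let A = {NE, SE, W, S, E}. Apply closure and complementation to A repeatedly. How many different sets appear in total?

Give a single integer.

complement {N, NW}; its interior {}; cl(A) = X∖{} = {NE, SE, W, S, E, N, NW}
With k = closure, c = complement:
  1. A     = {NE, SE, W, S, E}
  2. kA    = {NE, SE, W, S, E, N, NW}
  3. cA    = {N, NW}
  4. ckA   = {}
  5. kcA   = {E, N, NW}
  6. ckcA  = {NE, SE, W, S}
k, c of each give nothing new

6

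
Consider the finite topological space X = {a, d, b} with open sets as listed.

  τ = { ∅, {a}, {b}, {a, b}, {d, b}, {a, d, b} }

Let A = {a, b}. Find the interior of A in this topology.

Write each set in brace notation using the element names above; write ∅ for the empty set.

{a, b}

open subsets of A: ∅, {b}, {a}, {a, b}; so int(A) = {a, b}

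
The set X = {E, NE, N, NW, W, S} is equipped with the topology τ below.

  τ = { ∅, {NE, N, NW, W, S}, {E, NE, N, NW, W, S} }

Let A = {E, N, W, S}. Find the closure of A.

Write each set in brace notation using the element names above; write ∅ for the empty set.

complement {NE, NW}; its interior ∅; cl(A) = X∖∅ = {E, NE, N, NW, W, S}

{E, NE, N, NW, W, S}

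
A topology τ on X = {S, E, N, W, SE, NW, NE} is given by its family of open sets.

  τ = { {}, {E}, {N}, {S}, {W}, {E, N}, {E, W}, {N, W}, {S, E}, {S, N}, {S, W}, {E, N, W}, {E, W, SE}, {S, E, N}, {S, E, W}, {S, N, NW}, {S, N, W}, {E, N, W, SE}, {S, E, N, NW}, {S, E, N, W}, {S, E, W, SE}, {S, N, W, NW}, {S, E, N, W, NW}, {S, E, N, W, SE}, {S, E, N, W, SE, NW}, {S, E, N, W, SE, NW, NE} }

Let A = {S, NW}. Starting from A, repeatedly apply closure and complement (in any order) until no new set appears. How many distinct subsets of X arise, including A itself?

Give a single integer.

6

X∖A={E, N, W, SE, NE}, int(X∖A)={E, N, W, SE}, hence cl(A)={S, NW, NE}
Orbit (k=closure, c=complement):
  1. A     = {S, NW}
  2. kA    = {S, NW, NE}
  3. cA    = {E, N, W, SE, NE}
  4. ckA   = {E, N, W, SE}
  5. kcA   = {E, N, W, SE, NW, NE}
  6. ckcA  = {S}
(closed under both — stop)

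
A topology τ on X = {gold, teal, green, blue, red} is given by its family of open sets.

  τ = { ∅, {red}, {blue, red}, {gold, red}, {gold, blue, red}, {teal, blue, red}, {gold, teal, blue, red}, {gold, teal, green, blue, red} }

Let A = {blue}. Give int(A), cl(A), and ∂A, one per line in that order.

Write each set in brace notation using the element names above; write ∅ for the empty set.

int(A) = ∅
cl(A)  = {teal, green, blue}
∂A     = {teal, green, blue}

interior: largest open inside A is ∅ (from ∅)
cl via duality: int({gold, teal, green, red}) = {gold, red}, so X∖{gold, red} = {teal, green, blue}
cl∖int = {teal, green, blue}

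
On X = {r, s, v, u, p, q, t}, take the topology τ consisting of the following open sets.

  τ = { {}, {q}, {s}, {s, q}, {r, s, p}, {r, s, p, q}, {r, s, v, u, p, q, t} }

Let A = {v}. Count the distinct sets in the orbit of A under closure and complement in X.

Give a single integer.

6

closure: X∖int(X∖A) = X∖{r, s, p, q} = {v, u, t}
Let k=closure and c=complement:
  1. A     = {v}
  2. kA    = {v, u, t}
  3. cA    = {r, s, u, p, q, t}
  4. ckA   = {r, s, p, q}
  5. kcA   = {r, s, v, u, p, q, t}
  6. ckcA  = {}
— saturated at 6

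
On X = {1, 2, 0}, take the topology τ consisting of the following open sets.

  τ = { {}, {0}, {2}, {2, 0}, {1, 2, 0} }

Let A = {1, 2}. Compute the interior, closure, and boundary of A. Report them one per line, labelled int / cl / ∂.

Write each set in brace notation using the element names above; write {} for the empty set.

interior: largest open inside A is {2} (from {}, {2})
cl via duality: int({0}) = {0}, so X∖{0} = {1, 2}
cl∖int = {1}

int(A) = {2}
cl(A)  = {1, 2}
∂A     = {1}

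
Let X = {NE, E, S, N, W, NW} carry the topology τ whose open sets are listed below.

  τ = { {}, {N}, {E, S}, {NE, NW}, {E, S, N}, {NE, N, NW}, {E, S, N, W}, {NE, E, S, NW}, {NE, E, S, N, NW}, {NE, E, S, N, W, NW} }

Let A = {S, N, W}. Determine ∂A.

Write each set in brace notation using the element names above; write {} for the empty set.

{E, S, W}

open subsets of A: {}, {N}; so int(A) = {N}
closure: X∖int(X∖A) = X∖{NE, NW} = {E, S, N, W}
∂A = {E, S, N, W} minus {N} = {E, S, W}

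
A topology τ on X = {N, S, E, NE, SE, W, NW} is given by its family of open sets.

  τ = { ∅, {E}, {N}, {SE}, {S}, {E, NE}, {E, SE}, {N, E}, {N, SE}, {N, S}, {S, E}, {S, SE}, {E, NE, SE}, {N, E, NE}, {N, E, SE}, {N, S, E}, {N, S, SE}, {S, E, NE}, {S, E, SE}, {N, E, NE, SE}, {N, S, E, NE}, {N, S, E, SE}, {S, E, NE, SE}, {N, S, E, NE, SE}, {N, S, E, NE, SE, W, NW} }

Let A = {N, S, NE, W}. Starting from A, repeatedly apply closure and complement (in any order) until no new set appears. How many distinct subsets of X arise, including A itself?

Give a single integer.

8

X∖A={E, SE, NW}, int(X∖A)={E, SE}, hence cl(A)={N, S, NE, W, NW}
Orbit (k=closure, c=complement):
  1. A     = {N, S, NE, W}
  2. kA    = {N, S, NE, W, NW}
  3. cA    = {E, SE, NW}
  4. ckA   = {E, SE}
  5. kcA   = {E, NE, SE, W, NW}
  6. ckcA  = {N, S}
  7. kckcA = {N, S, W, NW}
  8. ckckcA = {E, NE, SE}
(closed under both — stop)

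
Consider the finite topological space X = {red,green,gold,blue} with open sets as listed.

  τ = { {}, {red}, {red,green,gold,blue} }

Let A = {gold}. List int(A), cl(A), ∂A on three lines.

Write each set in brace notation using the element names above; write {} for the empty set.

int(A) = {}
cl(A)  = {green,gold,blue}
∂A     = {green,gold,blue}

interior: largest open inside A is {} (from {})
cl via duality: int({red,green,blue}) = {red}, so X∖{red} = {green,gold,blue}
cl∖int = {green,gold,blue}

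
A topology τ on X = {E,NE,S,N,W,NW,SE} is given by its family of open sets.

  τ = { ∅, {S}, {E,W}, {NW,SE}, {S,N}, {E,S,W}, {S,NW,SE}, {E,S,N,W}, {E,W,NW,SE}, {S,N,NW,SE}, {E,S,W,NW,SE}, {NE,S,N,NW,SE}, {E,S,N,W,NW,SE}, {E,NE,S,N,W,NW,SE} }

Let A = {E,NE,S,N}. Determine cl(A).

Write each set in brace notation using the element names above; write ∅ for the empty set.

X∖A={W,NW,SE}, int(X∖A)={NW,SE}, hence cl(A)={E,NE,S,N,W}

{E,NE,S,N,W}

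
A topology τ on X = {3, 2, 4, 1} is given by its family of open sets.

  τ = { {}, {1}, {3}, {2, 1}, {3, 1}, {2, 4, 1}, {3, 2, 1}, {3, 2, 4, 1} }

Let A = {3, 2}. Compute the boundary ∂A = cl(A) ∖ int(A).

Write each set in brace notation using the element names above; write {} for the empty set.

{2, 4}

U open, U⊆A: {}, {3}. int(A) = ⋃ = {3}
X∖A={4, 1}, int(X∖A)={1}, hence cl(A)={3, 2, 4}
∂A: remove int from cl → {2, 4}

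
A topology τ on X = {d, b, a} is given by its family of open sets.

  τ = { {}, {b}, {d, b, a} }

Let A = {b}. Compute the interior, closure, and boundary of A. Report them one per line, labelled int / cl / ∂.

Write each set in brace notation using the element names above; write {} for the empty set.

open subsets of A: {}, {b}; so int(A) = {b}
closure: X∖int(X∖A) = X∖{} = {d, b, a}
∂A = {d, b, a} minus {b} = {d, a}

int(A) = {b}
cl(A)  = {d, b, a}
∂A     = {d, a}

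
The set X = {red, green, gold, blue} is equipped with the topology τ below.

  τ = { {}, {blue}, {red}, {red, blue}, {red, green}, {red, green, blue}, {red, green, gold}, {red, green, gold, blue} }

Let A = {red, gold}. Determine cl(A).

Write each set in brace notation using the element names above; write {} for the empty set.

cl via duality: int({green, blue}) = {blue}, so X∖{blue} = {red, green, gold}

{red, green, gold}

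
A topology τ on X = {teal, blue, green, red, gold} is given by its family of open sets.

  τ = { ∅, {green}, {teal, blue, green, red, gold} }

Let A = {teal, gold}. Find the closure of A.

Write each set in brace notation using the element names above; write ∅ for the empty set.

{teal, blue, red, gold}

closure: X∖int(X∖A) = X∖{green} = {teal, blue, red, gold}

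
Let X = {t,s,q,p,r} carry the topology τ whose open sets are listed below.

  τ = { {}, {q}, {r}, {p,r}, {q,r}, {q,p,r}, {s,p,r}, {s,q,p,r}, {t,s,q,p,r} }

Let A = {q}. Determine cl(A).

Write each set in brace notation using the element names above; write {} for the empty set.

{t,q}

complement {t,s,p,r}; its interior {s,p,r}; cl(A) = X∖{s,p,r} = {t,q}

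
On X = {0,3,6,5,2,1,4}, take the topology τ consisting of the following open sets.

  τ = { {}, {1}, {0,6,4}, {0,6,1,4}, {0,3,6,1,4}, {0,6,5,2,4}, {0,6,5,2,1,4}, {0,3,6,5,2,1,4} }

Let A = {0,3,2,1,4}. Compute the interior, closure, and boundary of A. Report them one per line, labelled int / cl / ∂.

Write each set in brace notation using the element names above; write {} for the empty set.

interior: largest open inside A is {1} (from {}, {1})
cl via duality: int({6,5}) = {}, so X∖{} = {0,3,6,5,2,1,4}
cl∖int = {0,3,6,5,2,4}

int(A) = {1}
cl(A)  = {0,3,6,5,2,1,4}
∂A     = {0,3,6,5,2,4}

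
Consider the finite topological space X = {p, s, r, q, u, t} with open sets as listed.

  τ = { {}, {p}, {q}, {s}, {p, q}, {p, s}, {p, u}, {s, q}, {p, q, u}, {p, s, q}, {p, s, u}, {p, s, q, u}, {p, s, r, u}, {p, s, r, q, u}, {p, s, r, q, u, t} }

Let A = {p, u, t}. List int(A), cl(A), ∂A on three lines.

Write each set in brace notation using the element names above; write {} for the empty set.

opens ⊆ A: {}, {p}, {p, u}; union → int = {p, u}
complement {s, r, q}; its interior {s, q}; cl(A) = X∖{s, q} = {p, r, u, t}
boundary = {p, r, u, t} ∖ {p, u} = {r, t}

int(A) = {p, u}
cl(A)  = {p, r, u, t}
∂A     = {r, t}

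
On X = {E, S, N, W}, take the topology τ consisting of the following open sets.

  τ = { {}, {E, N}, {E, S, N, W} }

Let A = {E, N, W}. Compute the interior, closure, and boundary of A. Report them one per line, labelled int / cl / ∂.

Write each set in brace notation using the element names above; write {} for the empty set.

int(A) = {E, N}
cl(A)  = {E, S, N, W}
∂A     = {S, W}

opens ⊆ A: {}, {E, N}; union → int = {E, N}
complement {S}; its interior {}; cl(A) = X∖{} = {E, S, N, W}
boundary = {E, S, N, W} ∖ {E, N} = {S, W}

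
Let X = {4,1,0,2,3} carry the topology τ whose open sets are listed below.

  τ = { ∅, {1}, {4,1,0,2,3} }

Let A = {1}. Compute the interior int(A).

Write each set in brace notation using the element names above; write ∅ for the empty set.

{1}

U open, U⊆A: ∅, {1}. int(A) = ⋃ = {1}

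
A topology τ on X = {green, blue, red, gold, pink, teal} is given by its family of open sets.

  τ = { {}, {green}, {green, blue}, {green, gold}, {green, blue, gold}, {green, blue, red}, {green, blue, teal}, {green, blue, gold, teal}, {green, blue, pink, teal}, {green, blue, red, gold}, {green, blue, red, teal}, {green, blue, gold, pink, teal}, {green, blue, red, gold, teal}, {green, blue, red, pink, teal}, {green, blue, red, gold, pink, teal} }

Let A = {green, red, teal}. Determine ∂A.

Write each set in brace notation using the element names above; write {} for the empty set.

{blue, red, gold, pink, teal}

opens ⊆ A: {}, {green}; union → int = {green}
complement {blue, gold, pink}; its interior {}; cl(A) = X∖{} = {green, blue, red, gold, pink, teal}
boundary = {green, blue, red, gold, pink, teal} ∖ {green} = {blue, red, gold, pink, teal}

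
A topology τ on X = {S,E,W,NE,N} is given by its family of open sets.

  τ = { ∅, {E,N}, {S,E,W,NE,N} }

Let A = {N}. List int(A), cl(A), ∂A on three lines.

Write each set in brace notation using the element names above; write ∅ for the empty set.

int(A) = ∅
cl(A)  = {S,E,W,NE,N}
∂A     = {S,E,W,NE,N}

U open, U⊆A: ∅. int(A) = ⋃ = ∅
X∖A={S,E,W,NE}, int(X∖A)=∅, hence cl(A)={S,E,W,NE,N}
∂A: remove int from cl → {S,E,W,NE,N}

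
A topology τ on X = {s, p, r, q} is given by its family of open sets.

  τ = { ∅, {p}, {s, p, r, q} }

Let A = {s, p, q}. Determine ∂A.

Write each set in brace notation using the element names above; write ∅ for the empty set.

open subsets of A: ∅, {p}; so int(A) = {p}
closure: X∖int(X∖A) = X∖∅ = {s, p, r, q}
∂A = {s, p, r, q} minus {p} = {s, r, q}

{s, r, q}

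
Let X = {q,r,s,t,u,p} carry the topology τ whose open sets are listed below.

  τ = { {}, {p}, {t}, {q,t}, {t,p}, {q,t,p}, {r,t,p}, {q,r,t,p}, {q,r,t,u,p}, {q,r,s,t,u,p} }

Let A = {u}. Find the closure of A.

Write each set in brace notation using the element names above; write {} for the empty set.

X∖A={q,r,s,t,p}, int(X∖A)={q,r,t,p}, hence cl(A)={s,u}

{s,u}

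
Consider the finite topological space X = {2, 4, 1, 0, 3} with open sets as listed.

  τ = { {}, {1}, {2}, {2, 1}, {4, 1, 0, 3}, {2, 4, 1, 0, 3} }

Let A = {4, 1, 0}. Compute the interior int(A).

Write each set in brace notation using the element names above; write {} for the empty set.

U open, U⊆A: {}, {1}. int(A) = ⋃ = {1}

{1}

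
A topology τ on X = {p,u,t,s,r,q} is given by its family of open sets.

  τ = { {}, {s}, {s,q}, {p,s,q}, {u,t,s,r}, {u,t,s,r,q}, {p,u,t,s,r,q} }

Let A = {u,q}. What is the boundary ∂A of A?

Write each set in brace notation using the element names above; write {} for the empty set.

{p,u,t,r,q}

open subsets of A: {}; so int(A) = {}
closure: X∖int(X∖A) = X∖{s} = {p,u,t,r,q}
∂A = {p,u,t,r,q} minus {} = {p,u,t,r,q}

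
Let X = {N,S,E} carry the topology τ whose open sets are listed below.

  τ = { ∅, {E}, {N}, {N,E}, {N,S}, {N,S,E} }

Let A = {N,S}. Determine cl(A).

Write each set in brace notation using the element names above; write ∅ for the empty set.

complement {E}; its interior {E}; cl(A) = X∖{E} = {N,S}

{N,S}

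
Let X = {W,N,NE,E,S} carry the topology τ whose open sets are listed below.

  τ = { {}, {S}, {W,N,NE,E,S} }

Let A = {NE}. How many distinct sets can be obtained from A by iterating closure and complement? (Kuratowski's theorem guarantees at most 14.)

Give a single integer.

6

X∖A={W,N,E,S}, int(X∖A)={S}, hence cl(A)={W,N,NE,E}
Orbit (k=closure, c=complement):
  1. A     = {NE}
  2. kA    = {W,N,NE,E}
  3. cA    = {W,N,E,S}
  4. ckA   = {S}
  5. kcA   = {W,N,NE,E,S}
  6. ckcA  = {}
(closed under both — stop)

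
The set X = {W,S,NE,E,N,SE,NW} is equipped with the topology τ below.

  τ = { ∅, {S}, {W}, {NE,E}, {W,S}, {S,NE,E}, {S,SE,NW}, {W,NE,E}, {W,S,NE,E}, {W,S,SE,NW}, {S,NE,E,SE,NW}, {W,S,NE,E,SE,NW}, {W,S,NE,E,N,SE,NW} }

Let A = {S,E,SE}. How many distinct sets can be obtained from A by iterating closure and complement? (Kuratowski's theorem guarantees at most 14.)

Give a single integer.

12

closure: X∖int(X∖A) = X∖{W} = {S,NE,E,N,SE,NW}
Let k=closure and c=complement:
  1. A     = {S,E,SE}
  2. kA    = {S,NE,E,N,SE,NW}
  3. cA    = {W,NE,N,NW}
  4. ckA   = {W}
  5. kcA   = {W,NE,E,N,SE,NW}
  6. kckA  = {W,N}
  7. ckcA  = {S}
  8. ckckA = {S,NE,E,SE,NW}
  9. kckcA = {S,N,SE,NW}
  10. ckckcA = {W,NE,E}
  11. kckckcA = {W,NE,E,N}
  12. ckckckcA = {S,SE,NW}
— saturated at 12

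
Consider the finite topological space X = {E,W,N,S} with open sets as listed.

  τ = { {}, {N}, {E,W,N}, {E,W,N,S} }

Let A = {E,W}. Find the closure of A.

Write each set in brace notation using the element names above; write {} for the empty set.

{E,W,S}

cl via duality: int({N,S}) = {N}, so X∖{N} = {E,W,S}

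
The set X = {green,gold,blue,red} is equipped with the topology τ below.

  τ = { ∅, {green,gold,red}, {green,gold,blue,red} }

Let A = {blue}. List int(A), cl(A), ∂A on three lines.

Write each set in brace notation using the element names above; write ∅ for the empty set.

int(A) = ∅
cl(A)  = {blue}
∂A     = {blue}

U open, U⊆A: ∅. int(A) = ⋃ = ∅
X∖A={green,gold,red}, int(X∖A)={green,gold,red}, hence cl(A)={blue}
∂A: remove int from cl → {blue}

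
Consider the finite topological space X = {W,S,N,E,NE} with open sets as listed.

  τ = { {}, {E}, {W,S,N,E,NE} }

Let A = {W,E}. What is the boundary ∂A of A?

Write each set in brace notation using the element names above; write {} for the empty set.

{W,S,N,NE}

opens ⊆ A: {}, {E}; union → int = {E}
complement {S,N,NE}; its interior {}; cl(A) = X∖{} = {W,S,N,E,NE}
boundary = {W,S,N,E,NE} ∖ {E} = {W,S,N,NE}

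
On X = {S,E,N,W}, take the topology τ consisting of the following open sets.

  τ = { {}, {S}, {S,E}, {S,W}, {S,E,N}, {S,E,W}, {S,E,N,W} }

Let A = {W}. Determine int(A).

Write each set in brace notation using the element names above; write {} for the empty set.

{}

open subsets of A: {}; so int(A) = {}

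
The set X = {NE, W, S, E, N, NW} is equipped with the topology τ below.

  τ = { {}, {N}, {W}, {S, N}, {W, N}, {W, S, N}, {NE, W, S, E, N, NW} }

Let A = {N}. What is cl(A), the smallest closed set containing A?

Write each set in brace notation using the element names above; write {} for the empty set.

cl via duality: int({NE, W, S, E, NW}) = {W}, so X∖{W} = {NE, S, E, N, NW}

{NE, S, E, N, NW}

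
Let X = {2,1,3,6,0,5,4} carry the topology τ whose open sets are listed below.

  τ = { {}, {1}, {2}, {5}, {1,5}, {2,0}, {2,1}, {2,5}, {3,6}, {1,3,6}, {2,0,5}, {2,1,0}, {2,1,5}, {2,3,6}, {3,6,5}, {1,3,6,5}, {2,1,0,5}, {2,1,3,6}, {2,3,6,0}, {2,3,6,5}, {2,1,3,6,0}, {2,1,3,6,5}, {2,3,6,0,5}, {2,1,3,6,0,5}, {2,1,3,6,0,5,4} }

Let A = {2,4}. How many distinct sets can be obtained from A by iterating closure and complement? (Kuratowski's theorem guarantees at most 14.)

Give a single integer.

closure: X∖int(X∖A) = X∖{1,3,6,5} = {2,0,4}
Let k=closure and c=complement:
  1. A     = {2,4}
  2. kA    = {2,0,4}
  3. cA    = {1,3,6,0,5}
  4. ckA   = {1,3,6,5}
  5. kcA   = {1,3,6,0,5,4}
  6. kckA  = {1,3,6,5,4}
  7. ckcA  = {2}
  8. ckckA = {2,0}
— saturated at 8

8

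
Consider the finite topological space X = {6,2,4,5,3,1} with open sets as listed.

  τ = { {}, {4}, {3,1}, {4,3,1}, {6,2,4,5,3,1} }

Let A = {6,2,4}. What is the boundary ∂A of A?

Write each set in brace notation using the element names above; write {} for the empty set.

{6,2,5}

U open, U⊆A: {}, {4}. int(A) = ⋃ = {4}
X∖A={5,3,1}, int(X∖A)={3,1}, hence cl(A)={6,2,4,5}
∂A: remove int from cl → {6,2,5}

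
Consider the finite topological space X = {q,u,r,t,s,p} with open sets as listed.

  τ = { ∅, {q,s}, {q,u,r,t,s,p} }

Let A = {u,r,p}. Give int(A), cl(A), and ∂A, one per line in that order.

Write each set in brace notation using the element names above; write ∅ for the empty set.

interior: largest open inside A is ∅ (from ∅)
cl via duality: int({q,t,s}) = {q,s}, so X∖{q,s} = {u,r,t,p}
cl∖int = {u,r,t,p}

int(A) = ∅
cl(A)  = {u,r,t,p}
∂A     = {u,r,t,p}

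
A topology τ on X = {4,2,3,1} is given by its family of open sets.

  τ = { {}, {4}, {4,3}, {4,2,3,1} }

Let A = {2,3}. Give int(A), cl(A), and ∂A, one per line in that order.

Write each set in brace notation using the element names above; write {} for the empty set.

opens ⊆ A: {}; union → int = {}
complement {4,1}; its interior {4}; cl(A) = X∖{4} = {2,3,1}
boundary = {2,3,1} ∖ {} = {2,3,1}

int(A) = {}
cl(A)  = {2,3,1}
∂A     = {2,3,1}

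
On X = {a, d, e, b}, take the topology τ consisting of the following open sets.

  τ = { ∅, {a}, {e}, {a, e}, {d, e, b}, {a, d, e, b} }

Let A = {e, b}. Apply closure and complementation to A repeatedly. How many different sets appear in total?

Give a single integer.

complement {a, d}; its interior {a}; cl(A) = X∖{a} = {d, e, b}
With k = closure, c = complement:
  1. A     = {e, b}
  2. kA    = {d, e, b}
  3. cA    = {a, d}
  4. ckA   = {a}
  5. kcA   = {a, d, b}
  6. ckcA  = {e}
k, c of each give nothing new

6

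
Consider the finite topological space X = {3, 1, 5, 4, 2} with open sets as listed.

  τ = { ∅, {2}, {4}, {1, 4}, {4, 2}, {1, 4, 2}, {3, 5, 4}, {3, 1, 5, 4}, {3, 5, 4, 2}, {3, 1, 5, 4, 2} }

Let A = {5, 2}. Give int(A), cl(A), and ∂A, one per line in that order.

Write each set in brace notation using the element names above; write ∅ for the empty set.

int(A) = {2}
cl(A)  = {3, 5, 2}
∂A     = {3, 5}

open subsets of A: ∅, {2}; so int(A) = {2}
closure: X∖int(X∖A) = X∖{1, 4} = {3, 5, 2}
∂A = {3, 5, 2} minus {2} = {3, 5}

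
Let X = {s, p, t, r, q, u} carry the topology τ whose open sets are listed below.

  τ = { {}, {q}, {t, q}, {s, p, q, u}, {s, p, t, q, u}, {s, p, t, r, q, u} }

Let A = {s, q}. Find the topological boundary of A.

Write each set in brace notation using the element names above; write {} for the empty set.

interior: largest open inside A is {q} (from {}, {q})
cl via duality: int({p, t, r, u}) = {}, so X∖{} = {s, p, t, r, q, u}
cl∖int = {s, p, t, r, u}

{s, p, t, r, u}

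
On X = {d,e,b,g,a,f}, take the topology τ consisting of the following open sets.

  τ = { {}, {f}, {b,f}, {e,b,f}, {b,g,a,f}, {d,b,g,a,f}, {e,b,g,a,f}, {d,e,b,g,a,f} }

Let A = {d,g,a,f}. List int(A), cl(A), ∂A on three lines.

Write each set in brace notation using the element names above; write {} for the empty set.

int(A) = {f}
cl(A)  = {d,e,b,g,a,f}
∂A     = {d,e,b,g,a}

interior: largest open inside A is {f} (from {}, {f})
cl via duality: int({e,b}) = {}, so X∖{} = {d,e,b,g,a,f}
cl∖int = {d,e,b,g,a}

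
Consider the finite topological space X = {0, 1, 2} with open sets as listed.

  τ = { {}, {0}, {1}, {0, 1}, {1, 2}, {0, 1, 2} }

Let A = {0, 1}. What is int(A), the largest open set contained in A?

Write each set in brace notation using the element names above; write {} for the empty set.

{0, 1}

U open, U⊆A: {}, {0}, {1}, {0, 1}. int(A) = ⋃ = {0, 1}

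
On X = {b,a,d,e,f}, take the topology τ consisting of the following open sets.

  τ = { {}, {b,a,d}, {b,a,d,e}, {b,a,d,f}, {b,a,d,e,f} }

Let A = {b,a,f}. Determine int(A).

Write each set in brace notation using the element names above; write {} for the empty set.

interior: largest open inside A is {} (from {})

{}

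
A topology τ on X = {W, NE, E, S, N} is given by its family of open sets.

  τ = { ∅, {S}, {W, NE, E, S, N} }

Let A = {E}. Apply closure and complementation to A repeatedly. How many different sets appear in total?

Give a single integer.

6

cl via duality: int({W, NE, S, N}) = {S}, so X∖{S} = {W, NE, E, N}
Write k for closure, c for complement:
  1. A     = {E}
  2. kA    = {W, NE, E, N}
  3. cA    = {W, NE, S, N}
  4. ckA   = {S}
  5. kcA   = {W, NE, E, S, N}
  6. ckcA  = ∅
applying k or c yields no new set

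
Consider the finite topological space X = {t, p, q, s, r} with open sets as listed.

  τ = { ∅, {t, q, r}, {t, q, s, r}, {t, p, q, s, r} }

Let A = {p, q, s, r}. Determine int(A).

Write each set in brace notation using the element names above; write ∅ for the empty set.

∅

interior: largest open inside A is ∅ (from ∅)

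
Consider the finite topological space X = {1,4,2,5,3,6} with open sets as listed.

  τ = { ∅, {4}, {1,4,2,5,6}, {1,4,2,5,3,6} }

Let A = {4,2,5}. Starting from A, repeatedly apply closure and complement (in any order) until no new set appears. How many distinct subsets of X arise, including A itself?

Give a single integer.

6

complement {1,3,6}; its interior ∅; cl(A) = X∖∅ = {1,4,2,5,3,6}
With k = closure, c = complement:
  1. A     = {4,2,5}
  2. kA    = {1,4,2,5,3,6}
  3. cA    = {1,3,6}
  4. ckA   = ∅
  5. kcA   = {1,2,5,3,6}
  6. ckcA  = {4}
k, c of each give nothing new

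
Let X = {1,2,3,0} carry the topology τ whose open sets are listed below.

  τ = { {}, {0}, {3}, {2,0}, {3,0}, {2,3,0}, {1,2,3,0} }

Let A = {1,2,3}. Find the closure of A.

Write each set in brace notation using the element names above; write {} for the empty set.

{1,2,3}

cl via duality: int({0}) = {0}, so X∖{0} = {1,2,3}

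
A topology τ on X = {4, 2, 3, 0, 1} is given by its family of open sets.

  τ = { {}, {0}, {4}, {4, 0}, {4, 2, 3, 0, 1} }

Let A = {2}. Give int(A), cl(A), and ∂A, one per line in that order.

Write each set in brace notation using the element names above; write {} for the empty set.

int(A) = {}
cl(A)  = {2, 3, 1}
∂A     = {2, 3, 1}

open subsets of A: {}; so int(A) = {}
closure: X∖int(X∖A) = X∖{4, 0} = {2, 3, 1}
∂A = {2, 3, 1} minus {} = {2, 3, 1}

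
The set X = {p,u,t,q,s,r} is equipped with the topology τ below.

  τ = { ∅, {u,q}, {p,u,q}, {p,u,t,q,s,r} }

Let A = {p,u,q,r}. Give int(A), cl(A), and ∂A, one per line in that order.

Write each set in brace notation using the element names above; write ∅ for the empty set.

opens ⊆ A: ∅, {u,q}, {p,u,q}; union → int = {p,u,q}
complement {t,s}; its interior ∅; cl(A) = X∖∅ = {p,u,t,q,s,r}
boundary = {p,u,t,q,s,r} ∖ {p,u,q} = {t,s,r}

int(A) = {p,u,q}
cl(A)  = {p,u,t,q,s,r}
∂A     = {t,s,r}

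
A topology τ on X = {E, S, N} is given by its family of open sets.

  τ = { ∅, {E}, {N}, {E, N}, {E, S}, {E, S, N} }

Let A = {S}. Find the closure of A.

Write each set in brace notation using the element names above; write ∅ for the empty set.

X∖A={E, N}, int(X∖A)={E, N}, hence cl(A)={S}

{S}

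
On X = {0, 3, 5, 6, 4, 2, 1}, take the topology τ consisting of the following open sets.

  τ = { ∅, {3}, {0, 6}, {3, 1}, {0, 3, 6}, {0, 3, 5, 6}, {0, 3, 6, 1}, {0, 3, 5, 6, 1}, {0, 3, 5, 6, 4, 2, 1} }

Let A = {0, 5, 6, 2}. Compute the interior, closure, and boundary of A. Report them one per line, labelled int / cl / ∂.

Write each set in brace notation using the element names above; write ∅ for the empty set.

int(A) = {0, 6}
cl(A)  = {0, 5, 6, 4, 2}
∂A     = {5, 4, 2}

open subsets of A: ∅, {0, 6}; so int(A) = {0, 6}
closure: X∖int(X∖A) = X∖{3, 1} = {0, 5, 6, 4, 2}
∂A = {0, 5, 6, 4, 2} minus {0, 6} = {5, 4, 2}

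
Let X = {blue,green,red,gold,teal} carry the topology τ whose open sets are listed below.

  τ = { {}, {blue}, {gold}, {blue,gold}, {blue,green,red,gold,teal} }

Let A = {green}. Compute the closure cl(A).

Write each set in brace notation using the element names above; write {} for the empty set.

cl via duality: int({blue,red,gold,teal}) = {blue,gold}, so X∖{blue,gold} = {green,red,teal}

{green,red,teal}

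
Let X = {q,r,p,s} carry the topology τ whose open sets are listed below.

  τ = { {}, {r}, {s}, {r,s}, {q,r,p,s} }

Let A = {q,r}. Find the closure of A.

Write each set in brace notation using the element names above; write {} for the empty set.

X∖A={p,s}, int(X∖A)={s}, hence cl(A)={q,r,p}

{q,r,p}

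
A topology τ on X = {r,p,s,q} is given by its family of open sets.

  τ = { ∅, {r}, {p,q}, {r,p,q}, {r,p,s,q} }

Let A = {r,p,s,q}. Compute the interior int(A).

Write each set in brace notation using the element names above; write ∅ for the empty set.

open subsets of A: ∅, {r}, {p,q}, {r,p,q}, {r,p,s,q}; so int(A) = {r,p,s,q}

{r,p,s,q}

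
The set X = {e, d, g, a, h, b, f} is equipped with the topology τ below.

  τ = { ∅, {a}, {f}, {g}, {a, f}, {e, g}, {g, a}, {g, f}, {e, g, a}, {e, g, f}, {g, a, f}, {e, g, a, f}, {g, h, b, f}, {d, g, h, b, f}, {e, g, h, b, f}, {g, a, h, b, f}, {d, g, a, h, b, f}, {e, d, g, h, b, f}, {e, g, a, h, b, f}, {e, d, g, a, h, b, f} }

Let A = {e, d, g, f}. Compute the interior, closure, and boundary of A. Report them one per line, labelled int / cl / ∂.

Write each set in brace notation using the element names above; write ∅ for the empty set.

int(A) = {e, g, f}
cl(A)  = {e, d, g, h, b, f}
∂A     = {d, h, b}

U open, U⊆A: ∅, {f}, {g}, {e, g}, {g, f}, {e, g, f}. int(A) = ⋃ = {e, g, f}
X∖A={a, h, b}, int(X∖A)={a}, hence cl(A)={e, d, g, h, b, f}
∂A: remove int from cl → {d, h, b}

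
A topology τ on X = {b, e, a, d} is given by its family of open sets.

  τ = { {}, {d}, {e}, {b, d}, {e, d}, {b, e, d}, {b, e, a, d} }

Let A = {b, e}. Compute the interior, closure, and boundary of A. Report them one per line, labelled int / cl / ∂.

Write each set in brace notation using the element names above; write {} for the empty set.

int(A) = {e}
cl(A)  = {b, e, a}
∂A     = {b, a}

opens ⊆ A: {}, {e}; union → int = {e}
complement {a, d}; its interior {d}; cl(A) = X∖{d} = {b, e, a}
boundary = {b, e, a} ∖ {e} = {b, a}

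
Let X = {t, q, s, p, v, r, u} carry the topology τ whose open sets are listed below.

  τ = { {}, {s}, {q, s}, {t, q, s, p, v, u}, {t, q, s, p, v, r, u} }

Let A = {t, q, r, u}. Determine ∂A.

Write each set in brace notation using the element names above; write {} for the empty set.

{t, q, p, v, r, u}

open subsets of A: {}; so int(A) = {}
closure: X∖int(X∖A) = X∖{s} = {t, q, p, v, r, u}
∂A = {t, q, p, v, r, u} minus {} = {t, q, p, v, r, u}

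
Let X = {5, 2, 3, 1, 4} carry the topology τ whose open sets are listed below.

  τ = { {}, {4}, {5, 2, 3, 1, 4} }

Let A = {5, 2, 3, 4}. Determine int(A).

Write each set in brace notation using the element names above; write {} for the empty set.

open subsets of A: {}, {4}; so int(A) = {4}

{4}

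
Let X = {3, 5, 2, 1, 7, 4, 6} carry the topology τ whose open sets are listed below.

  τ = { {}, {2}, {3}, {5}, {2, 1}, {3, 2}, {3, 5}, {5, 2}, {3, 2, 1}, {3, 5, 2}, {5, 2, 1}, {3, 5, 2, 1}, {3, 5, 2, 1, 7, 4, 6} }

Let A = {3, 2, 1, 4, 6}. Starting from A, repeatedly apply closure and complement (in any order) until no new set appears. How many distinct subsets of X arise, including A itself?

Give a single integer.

closure: X∖int(X∖A) = X∖{5} = {3, 2, 1, 7, 4, 6}
Let k=closure and c=complement:
  1. A     = {3, 2, 1, 4, 6}
  2. kA    = {3, 2, 1, 7, 4, 6}
  3. cA    = {5, 7}
  4. ckA   = {5}
  5. kcA   = {5, 7, 4, 6}
  6. ckcA  = {3, 2, 1}
— saturated at 6

6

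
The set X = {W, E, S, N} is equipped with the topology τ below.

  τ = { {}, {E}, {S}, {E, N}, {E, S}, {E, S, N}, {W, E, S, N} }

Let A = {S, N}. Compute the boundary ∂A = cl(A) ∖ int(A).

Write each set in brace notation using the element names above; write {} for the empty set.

opens ⊆ A: {}, {S}; union → int = {S}
complement {W, E}; its interior {E}; cl(A) = X∖{E} = {W, S, N}
boundary = {W, S, N} ∖ {S} = {W, N}

{W, N}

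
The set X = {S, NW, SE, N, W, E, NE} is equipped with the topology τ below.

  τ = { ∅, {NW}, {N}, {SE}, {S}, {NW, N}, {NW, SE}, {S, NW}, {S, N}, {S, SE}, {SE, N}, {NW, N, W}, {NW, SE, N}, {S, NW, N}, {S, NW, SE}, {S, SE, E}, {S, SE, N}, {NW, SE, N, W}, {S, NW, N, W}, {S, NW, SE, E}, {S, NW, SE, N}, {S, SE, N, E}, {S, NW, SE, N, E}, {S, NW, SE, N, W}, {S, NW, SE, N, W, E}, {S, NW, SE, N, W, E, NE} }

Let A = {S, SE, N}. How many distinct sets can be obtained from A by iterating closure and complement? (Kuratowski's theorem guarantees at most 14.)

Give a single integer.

6

closure: X∖int(X∖A) = X∖{NW} = {S, SE, N, W, E, NE}
Let k=closure and c=complement:
  1. A     = {S, SE, N}
  2. kA    = {S, SE, N, W, E, NE}
  3. cA    = {NW, W, E, NE}
  4. ckA   = {NW}
  5. kckA  = {NW, W, NE}
  6. ckckA = {S, SE, N, E}
— saturated at 6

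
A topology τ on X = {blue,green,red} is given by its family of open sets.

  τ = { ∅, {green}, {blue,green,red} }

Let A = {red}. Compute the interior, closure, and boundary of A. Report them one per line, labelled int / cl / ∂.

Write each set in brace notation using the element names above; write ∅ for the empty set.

int(A) = ∅
cl(A)  = {blue,red}
∂A     = {blue,red}

interior: largest open inside A is ∅ (from ∅)
cl via duality: int({blue,green}) = {green}, so X∖{green} = {blue,red}
cl∖int = {blue,red}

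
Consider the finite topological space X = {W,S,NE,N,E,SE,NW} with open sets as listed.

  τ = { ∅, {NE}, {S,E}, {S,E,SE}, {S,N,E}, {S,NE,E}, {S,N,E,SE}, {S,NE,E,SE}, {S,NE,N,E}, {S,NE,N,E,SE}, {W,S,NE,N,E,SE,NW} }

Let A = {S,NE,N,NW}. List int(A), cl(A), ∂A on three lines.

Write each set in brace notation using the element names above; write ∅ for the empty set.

interior: largest open inside A is {NE} (from ∅, {NE})
cl via duality: int({W,E,SE}) = ∅, so X∖∅ = {W,S,NE,N,E,SE,NW}
cl∖int = {W,S,N,E,SE,NW}

int(A) = {NE}
cl(A)  = {W,S,NE,N,E,SE,NW}
∂A     = {W,S,N,E,SE,NW}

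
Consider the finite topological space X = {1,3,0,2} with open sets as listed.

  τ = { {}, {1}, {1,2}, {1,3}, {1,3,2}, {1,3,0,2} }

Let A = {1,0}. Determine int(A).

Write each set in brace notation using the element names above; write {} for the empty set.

{1}

open subsets of A: {}, {1}; so int(A) = {1}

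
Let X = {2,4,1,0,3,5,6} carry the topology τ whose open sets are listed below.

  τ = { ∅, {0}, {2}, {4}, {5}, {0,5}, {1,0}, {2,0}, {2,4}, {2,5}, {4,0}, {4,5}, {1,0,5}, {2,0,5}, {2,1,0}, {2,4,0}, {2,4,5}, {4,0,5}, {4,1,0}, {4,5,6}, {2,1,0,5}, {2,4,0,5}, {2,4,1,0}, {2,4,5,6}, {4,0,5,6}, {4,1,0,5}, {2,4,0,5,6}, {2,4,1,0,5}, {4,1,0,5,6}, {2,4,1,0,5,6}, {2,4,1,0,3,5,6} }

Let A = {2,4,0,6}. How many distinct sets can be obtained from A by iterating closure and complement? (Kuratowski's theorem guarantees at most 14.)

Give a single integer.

8

closure: X∖int(X∖A) = X∖{5} = {2,4,1,0,3,6}
Let k=closure and c=complement:
  1. A     = {2,4,0,6}
  2. kA    = {2,4,1,0,3,6}
  3. cA    = {1,3,5}
  4. ckA   = {5}
  5. kcA   = {1,3,5,6}
  6. kckA  = {3,5,6}
  7. ckcA  = {2,4,0}
  8. ckckA = {2,4,1,0}
— saturated at 8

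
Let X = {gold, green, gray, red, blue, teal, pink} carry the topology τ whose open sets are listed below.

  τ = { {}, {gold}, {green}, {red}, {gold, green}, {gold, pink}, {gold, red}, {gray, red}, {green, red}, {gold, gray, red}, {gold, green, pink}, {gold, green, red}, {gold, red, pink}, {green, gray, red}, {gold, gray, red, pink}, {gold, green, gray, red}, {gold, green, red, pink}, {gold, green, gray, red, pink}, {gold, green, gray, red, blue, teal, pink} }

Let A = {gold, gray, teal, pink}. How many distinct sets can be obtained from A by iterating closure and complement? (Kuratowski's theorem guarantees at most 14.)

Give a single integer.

closure: X∖int(X∖A) = X∖{green, red} = {gold, gray, blue, teal, pink}
Let k=closure and c=complement:
  1. A     = {gold, gray, teal, pink}
  2. kA    = {gold, gray, blue, teal, pink}
  3. cA    = {green, red, blue}
  4. ckA   = {green, red}
  5. kcA   = {green, gray, red, blue, teal}
  6. ckcA  = {gold, pink}
  7. kckcA = {gold, blue, teal, pink}
  8. ckckcA = {green, gray, red}
— saturated at 8

8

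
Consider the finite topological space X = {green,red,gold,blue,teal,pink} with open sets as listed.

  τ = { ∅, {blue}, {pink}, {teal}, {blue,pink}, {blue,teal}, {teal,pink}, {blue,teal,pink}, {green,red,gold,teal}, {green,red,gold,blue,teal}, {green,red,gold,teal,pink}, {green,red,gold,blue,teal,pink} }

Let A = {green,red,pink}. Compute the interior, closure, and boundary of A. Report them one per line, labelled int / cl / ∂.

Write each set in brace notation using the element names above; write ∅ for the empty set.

opens ⊆ A: ∅, {pink}; union → int = {pink}
complement {gold,blue,teal}; its interior {blue,teal}; cl(A) = X∖{blue,teal} = {green,red,gold,pink}
boundary = {green,red,gold,pink} ∖ {pink} = {green,red,gold}

int(A) = {pink}
cl(A)  = {green,red,gold,pink}
∂A     = {green,red,gold}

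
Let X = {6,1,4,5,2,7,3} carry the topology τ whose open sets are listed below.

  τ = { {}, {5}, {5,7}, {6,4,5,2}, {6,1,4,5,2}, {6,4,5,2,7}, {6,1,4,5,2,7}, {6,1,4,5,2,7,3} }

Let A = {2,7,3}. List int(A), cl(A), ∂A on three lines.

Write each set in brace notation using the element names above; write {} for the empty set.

open subsets of A: {}; so int(A) = {}
closure: X∖int(X∖A) = X∖{5} = {6,1,4,2,7,3}
∂A = {6,1,4,2,7,3} minus {} = {6,1,4,2,7,3}

int(A) = {}
cl(A)  = {6,1,4,2,7,3}
∂A     = {6,1,4,2,7,3}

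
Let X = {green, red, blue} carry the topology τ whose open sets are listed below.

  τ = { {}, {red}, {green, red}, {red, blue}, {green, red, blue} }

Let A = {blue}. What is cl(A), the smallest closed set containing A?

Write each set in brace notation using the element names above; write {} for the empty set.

{blue}

complement {green, red}; its interior {green, red}; cl(A) = X∖{green, red} = {blue}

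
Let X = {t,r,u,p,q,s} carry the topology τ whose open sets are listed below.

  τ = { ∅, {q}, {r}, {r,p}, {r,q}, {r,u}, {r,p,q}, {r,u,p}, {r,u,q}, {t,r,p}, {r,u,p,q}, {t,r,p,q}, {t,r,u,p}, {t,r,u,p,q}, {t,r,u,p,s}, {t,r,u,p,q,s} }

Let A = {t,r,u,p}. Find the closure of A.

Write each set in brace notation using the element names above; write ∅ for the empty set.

{t,r,u,p,s}

complement {q,s}; its interior {q}; cl(A) = X∖{q} = {t,r,u,p,s}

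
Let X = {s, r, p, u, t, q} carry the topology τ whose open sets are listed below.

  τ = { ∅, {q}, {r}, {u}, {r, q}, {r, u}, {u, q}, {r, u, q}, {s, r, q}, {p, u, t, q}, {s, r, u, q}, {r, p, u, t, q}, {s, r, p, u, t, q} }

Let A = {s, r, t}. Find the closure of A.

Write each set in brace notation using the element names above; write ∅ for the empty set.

{s, r, p, t}

X∖A={p, u, q}, int(X∖A)={u, q}, hence cl(A)={s, r, p, t}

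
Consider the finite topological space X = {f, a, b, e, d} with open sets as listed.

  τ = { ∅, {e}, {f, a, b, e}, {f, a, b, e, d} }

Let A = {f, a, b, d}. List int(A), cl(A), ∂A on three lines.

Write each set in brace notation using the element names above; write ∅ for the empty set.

U open, U⊆A: ∅. int(A) = ⋃ = ∅
X∖A={e}, int(X∖A)={e}, hence cl(A)={f, a, b, d}
∂A: remove int from cl → {f, a, b, d}

int(A) = ∅
cl(A)  = {f, a, b, d}
∂A     = {f, a, b, d}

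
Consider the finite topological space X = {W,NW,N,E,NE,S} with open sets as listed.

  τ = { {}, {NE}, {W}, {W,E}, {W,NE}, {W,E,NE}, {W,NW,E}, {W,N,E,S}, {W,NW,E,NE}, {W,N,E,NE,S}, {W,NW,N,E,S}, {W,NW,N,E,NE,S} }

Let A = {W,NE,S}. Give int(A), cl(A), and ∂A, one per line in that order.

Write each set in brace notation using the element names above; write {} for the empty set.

int(A) = {W,NE}
cl(A)  = {W,NW,N,E,NE,S}
∂A     = {NW,N,E,S}

interior: largest open inside A is {W,NE} (from {}, {NE}, {W}, {W,NE})
cl via duality: int({NW,N,E}) = {}, so X∖{} = {W,NW,N,E,NE,S}
cl∖int = {NW,N,E,S}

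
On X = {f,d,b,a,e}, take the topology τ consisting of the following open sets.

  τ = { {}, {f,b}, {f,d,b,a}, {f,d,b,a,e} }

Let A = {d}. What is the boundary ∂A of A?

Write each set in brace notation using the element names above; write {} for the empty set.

interior: largest open inside A is {} (from {})
cl via duality: int({f,b,a,e}) = {f,b}, so X∖{f,b} = {d,a,e}
cl∖int = {d,a,e}

{d,a,e}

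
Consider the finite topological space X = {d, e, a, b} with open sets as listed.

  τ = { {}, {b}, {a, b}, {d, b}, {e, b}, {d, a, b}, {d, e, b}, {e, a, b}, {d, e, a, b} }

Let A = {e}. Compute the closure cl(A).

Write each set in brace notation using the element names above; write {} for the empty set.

{e}

complement {d, a, b}; its interior {d, a, b}; cl(A) = X∖{d, a, b} = {e}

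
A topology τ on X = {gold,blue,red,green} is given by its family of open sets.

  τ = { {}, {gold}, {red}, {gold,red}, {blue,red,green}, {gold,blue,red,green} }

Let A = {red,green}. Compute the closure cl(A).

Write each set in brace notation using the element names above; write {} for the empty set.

cl via duality: int({gold,blue}) = {gold}, so X∖{gold} = {blue,red,green}

{blue,red,green}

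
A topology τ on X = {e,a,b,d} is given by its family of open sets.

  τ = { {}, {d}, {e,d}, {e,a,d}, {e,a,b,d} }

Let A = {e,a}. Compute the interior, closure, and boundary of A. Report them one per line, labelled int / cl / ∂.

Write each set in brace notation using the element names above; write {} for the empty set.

int(A) = {}
cl(A)  = {e,a,b}
∂A     = {e,a,b}

opens ⊆ A: {}; union → int = {}
complement {b,d}; its interior {d}; cl(A) = X∖{d} = {e,a,b}
boundary = {e,a,b} ∖ {} = {e,a,b}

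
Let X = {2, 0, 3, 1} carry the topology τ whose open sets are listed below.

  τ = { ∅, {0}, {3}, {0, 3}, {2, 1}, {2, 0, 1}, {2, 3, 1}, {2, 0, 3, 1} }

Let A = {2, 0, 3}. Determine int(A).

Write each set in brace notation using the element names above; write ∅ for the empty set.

open subsets of A: ∅, {0}, {3}, {0, 3}; so int(A) = {0, 3}

{0, 3}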